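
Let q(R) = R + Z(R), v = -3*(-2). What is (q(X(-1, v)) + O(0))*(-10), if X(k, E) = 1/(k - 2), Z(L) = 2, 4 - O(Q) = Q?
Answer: -170/3 ≈ -56.667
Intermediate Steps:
O(Q) = 4 - Q
v = 6
X(k, E) = 1/(-2 + k)
q(R) = 2 + R (q(R) = R + 2 = 2 + R)
(q(X(-1, v)) + O(0))*(-10) = ((2 + 1/(-2 - 1)) + (4 - 1*0))*(-10) = ((2 + 1/(-3)) + (4 + 0))*(-10) = ((2 - ⅓) + 4)*(-10) = (5/3 + 4)*(-10) = (17/3)*(-10) = -170/3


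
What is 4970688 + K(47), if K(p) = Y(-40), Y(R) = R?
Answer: 4970648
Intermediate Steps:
K(p) = -40
4970688 + K(47) = 4970688 - 40 = 4970648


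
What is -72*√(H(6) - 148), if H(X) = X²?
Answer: -288*I*√7 ≈ -761.98*I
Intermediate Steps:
-72*√(H(6) - 148) = -72*√(6² - 148) = -72*√(36 - 148) = -288*I*√7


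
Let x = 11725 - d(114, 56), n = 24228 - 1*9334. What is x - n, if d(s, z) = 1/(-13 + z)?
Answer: -136268/43 ≈ -3169.0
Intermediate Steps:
n = 14894 (n = 24228 - 9334 = 14894)
x = 504174/43 (x = 11725 - 1/(-13 + 56) = 11725 - 1/43 = 504174/43 ≈ 11725.)
x - n = 504174/43 - 1*14894 = 504174/43 - 14894 = -136268/43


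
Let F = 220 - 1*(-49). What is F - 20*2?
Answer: 229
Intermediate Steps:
F = 269 (F = 220 + 49 = 269)
F - 20*2 = 269 - 20*2 = 269 - 1*40 = 269 - 40 = 229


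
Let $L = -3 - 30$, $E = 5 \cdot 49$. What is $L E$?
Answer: $-8085$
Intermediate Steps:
$E = 245$
$L = -33$ ($L = -3 - 30 = -33$)
$L E = \left(-33\right) 245 = -8085$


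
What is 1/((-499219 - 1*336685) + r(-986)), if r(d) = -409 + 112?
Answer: -1/836201 ≈ -1.1959e-6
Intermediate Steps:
r(d) = -297
1/((-499219 - 1*336685) + r(-986)) = 1/((-499219 - 1*336685) - 297) = 1/((-499219 - 336685) - 297) = 1/(-835904 - 297) = 1/(-836201) = -1/836201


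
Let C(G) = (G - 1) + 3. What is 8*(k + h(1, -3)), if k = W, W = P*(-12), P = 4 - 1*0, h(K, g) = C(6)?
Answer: -320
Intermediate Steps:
C(G) = 2 + G (C(G) = (-1 + G) + 3 = 2 + G)
h(K, g) = 8 (h(K, g) = 2 + 6 = 8)
P = 4 (P = 4 + 0 = 4)
W = -48 (W = 4*(-12) = -48)
k = -48
8*(k + h(1, -3)) = 8*(-48 + 8) = 8*(-40) = -320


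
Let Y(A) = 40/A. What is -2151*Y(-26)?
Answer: 43020/13 ≈ 3309.2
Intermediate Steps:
-2151*Y(-26) = -86040/(-26) = -86040*(-1)/26 = -2151*(-20/13) = 43020/13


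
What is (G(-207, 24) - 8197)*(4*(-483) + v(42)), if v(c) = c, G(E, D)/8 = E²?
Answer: -632384550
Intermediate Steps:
G(E, D) = 8*E²
(G(-207, 24) - 8197)*(4*(-483) + v(42)) = (8*(-207)² - 8197)*(4*(-483) + 42) = (8*42849 - 8197)*(-1932 + 42) = (342792 - 8197)*(-1890) = 334595*(-1890) = -632384550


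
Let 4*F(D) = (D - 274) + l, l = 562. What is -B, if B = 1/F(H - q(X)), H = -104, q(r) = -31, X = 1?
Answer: -4/215 ≈ -0.018605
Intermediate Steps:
F(D) = 72 + D/4 (F(D) = ((D - 274) + 562)/4 = ((-274 + D) + 562)/4 = (288 + D)/4 = 72 + D/4)
B = 4/215 (B = 1/(72 + (-104 - 1*(-31))/4) = 1/(72 + (-104 + 31)/4) = 1/(72 + (1/4)*(-73)) = 1/(72 - 73/4) = 1/(215/4) = 4/215 ≈ 0.018605)
-B = -1*4/215 = -4/215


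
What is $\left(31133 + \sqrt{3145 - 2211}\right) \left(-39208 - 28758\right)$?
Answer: $-2115985478 - 67966 \sqrt{934} \approx -2.1181 \cdot 10^{9}$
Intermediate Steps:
$\left(31133 + \sqrt{3145 - 2211}\right) \left(-39208 - 28758\right) = \left(31133 + \sqrt{934}\right) \left(-67966\right) = -2115985478 - 67966 \sqrt{934}$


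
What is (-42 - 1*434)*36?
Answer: -17136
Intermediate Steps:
(-42 - 1*434)*36 = (-42 - 434)*36 = -476*36 = -17136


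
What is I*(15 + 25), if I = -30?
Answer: -1200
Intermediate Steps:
I*(15 + 25) = -30*(15 + 25) = -30*40 = -1200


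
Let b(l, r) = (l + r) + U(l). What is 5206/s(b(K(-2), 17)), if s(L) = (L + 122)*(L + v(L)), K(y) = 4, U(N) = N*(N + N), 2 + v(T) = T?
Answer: 2603/9100 ≈ 0.28604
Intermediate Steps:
v(T) = -2 + T
U(N) = 2*N**2 (U(N) = N*(2*N) = 2*N**2)
b(l, r) = l + r + 2*l**2 (b(l, r) = (l + r) + 2*l**2 = l + r + 2*l**2)
s(L) = (-2 + 2*L)*(122 + L) (s(L) = (L + 122)*(L + (-2 + L)) = (122 + L)*(-2 + 2*L) = (-2 + 2*L)*(122 + L))
5206/s(b(K(-2), 17)) = 5206/(-244 + 2*(4 + 17 + 2*4**2)**2 + 242*(4 + 17 + 2*4**2)) = 5206/(-244 + 2*(4 + 17 + 2*16)**2 + 242*(4 + 17 + 2*16)) = 5206/(-244 + 2*(4 + 17 + 32)**2 + 242*(4 + 17 + 32)) = 5206/(-244 + 2*53**2 + 242*53) = 5206/(-244 + 2*2809 + 12826) = 5206/(-244 + 5618 + 12826) = 5206/18200 = 5206*(1/18200) = 2603/9100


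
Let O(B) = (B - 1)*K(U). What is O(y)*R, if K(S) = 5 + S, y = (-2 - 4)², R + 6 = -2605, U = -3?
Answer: -182770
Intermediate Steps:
R = -2611 (R = -6 - 2605 = -2611)
y = 36 (y = (-6)² = 36)
O(B) = -2 + 2*B (O(B) = (B - 1)*(5 - 3) = (-1 + B)*2 = -2 + 2*B)
O(y)*R = (-2 + 2*36)*(-2611) = (-2 + 72)*(-2611) = 70*(-2611) = -182770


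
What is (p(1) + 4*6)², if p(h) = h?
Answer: 625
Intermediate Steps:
(p(1) + 4*6)² = (1 + 4*6)² = (1 + 24)² = 25² = 625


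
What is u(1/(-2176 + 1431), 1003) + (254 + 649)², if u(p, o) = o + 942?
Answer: 817354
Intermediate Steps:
u(p, o) = 942 + o
u(1/(-2176 + 1431), 1003) + (254 + 649)² = (942 + 1003) + (254 + 649)² = 1945 + 903² = 1945 + 815409 = 817354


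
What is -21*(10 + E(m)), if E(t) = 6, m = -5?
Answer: -336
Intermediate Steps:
-21*(10 + E(m)) = -21*(10 + 6) = -21*16 = -336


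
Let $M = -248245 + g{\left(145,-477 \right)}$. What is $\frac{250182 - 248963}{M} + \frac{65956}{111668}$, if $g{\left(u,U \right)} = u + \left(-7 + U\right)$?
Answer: $\frac{176733511}{301726936} \approx 0.58574$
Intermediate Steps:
$g{\left(u,U \right)} = -7 + U + u$
$M = -248584$ ($M = -248245 - 339 = -248584$)
$\frac{250182 - 248963}{M} + \frac{65956}{111668} = \frac{250182 - 248963}{-248584} + \frac{65956}{111668} = \left(250182 - 248963\right) \left(- \frac{1}{248584}\right) + 65956 \cdot \frac{1}{111668} = 1219 \left(- \frac{1}{248584}\right) + \frac{16489}{27917} = - \frac{53}{10808} + \frac{16489}{27917} = \frac{176733511}{301726936}$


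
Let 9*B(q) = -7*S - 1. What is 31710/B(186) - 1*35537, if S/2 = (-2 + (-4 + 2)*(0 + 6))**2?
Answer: -2174099/61 ≈ -35641.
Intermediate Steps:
S = 392 (S = 2*(-2 + (-4 + 2)*(0 + 6))**2 = 2*(-2 - 2*6)**2 = 2*(-2 - 12)**2 = 2*(-14)**2 = 2*196 = 392)
B(q) = -305 (B(q) = (-7*392 - 1)/9 = (-2744 - 1)/9 = (1/9)*(-2745) = -305)
31710/B(186) - 1*35537 = 31710/(-305) - 1*35537 = 31710*(-1/305) - 35537 = -6342/61 - 35537 = -2174099/61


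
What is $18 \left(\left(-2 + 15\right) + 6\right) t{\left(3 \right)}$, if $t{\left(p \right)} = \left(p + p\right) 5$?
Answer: $10260$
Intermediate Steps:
$t{\left(p \right)} = 10 p$ ($t{\left(p \right)} = 2 p 5 = 10 p$)
$18 \left(\left(-2 + 15\right) + 6\right) t{\left(3 \right)} = 18 \left(\left(-2 + 15\right) + 6\right) 10 \cdot 3 = 18 \left(13 + 6\right) 30 = 18 \cdot 19 \cdot 30 = 342 \cdot 30 = 10260$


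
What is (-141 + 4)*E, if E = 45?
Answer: -6165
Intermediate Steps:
(-141 + 4)*E = (-141 + 4)*45 = -137*45 = -6165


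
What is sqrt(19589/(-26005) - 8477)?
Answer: I*sqrt(5733165643870)/26005 ≈ 92.075*I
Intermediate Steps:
sqrt(19589/(-26005) - 8477) = sqrt(19589*(-1/26005) - 8477) = sqrt(-19589/26005 - 8477) = sqrt(-220463974/26005) = I*sqrt(5733165643870)/26005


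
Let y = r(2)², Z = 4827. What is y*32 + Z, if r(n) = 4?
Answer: 5339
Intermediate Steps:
y = 16 (y = 4² = 16)
y*32 + Z = 16*32 + 4827 = 512 + 4827 = 5339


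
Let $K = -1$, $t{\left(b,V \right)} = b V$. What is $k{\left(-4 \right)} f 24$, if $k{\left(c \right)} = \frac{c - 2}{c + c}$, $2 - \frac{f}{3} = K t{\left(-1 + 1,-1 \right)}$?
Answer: $108$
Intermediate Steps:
$t{\left(b,V \right)} = V b$
$f = 6$ ($f = 6 - 3 \left(- \left(-1\right) \left(-1 + 1\right)\right) = 6 - 3 \left(- \left(-1\right) 0\right) = 6 - 3 \left(\left(-1\right) 0\right) = 6 - 0 = 6 + 0 = 6$)
$k{\left(c \right)} = \frac{-2 + c}{2 c}$
$k{\left(-4 \right)} f 24 = \frac{-2 - 4}{2 \left(-4\right)} 6 \cdot 24 = \frac{1}{2} \left(- \frac{1}{4}\right) \left(-6\right) 6 \cdot 24 = \frac{3}{4} \cdot 6 \cdot 24 = \frac{9}{2} \cdot 24 = 108$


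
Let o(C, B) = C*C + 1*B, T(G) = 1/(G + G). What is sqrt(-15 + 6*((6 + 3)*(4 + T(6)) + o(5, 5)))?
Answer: sqrt(1542)/2 ≈ 19.634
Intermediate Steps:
T(G) = 1/(2*G)
o(C, B) = B + C**2 (o(C, B) = C**2 + B = B + C**2)
sqrt(-15 + 6*((6 + 3)*(4 + T(6)) + o(5, 5))) = sqrt(-15 + 6*((6 + 3)*(4 + (1/2)/6) + (5 + 5**2))) = sqrt(-15 + 6*(9*(4 + (1/2)*(1/6)) + (5 + 25))) = sqrt(-15 + 6*(9*(4 + 1/12) + 30)) = sqrt(-15 + 6*(9*(49/12) + 30)) = sqrt(-15 + 6*(147/4 + 30)) = sqrt(-15 + 6*(267/4)) = sqrt(-15 + 801/2) = sqrt(771/2) = sqrt(1542)/2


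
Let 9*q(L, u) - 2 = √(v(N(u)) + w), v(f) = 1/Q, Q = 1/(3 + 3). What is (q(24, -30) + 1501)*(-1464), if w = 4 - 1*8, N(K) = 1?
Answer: -6593368/3 - 488*√2/3 ≈ -2.1980e+6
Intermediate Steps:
w = -4 (w = 4 - 8 = -4)
Q = ⅙ (Q = 1/6 = ⅙ ≈ 0.16667)
v(f) = 6 (v(f) = 1/(⅙) = 6)
q(L, u) = 2/9 + √2/9 (q(L, u) = 2/9 + √(6 - 4)/9 = 2/9 + √2/9)
(q(24, -30) + 1501)*(-1464) = ((2/9 + √2/9) + 1501)*(-1464) = (13511/9 + √2/9)*(-1464) = -6593368/3 - 488*√2/3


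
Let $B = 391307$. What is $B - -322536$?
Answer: $713843$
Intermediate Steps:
$B - -322536 = 391307 - -322536 = 391307 + 322536 = 713843$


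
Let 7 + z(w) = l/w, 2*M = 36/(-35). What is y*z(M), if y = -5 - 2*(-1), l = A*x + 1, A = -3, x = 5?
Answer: -182/3 ≈ -60.667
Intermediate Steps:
l = -14 (l = -3*5 + 1 = -15 + 1 = -14)
y = -3 (y = -5 + 2 = -3)
M = -18/35 (M = (36/(-35))/2 = (36*(-1/35))/2 = (1/2)*(-36/35) = -18/35 ≈ -0.51429)
z(w) = -7 - 14/w
y*z(M) = -3*(-7 - 14/(-18/35)) = -3*(-7 - 14*(-35/18)) = -3*(-7 + 245/9) = -3*182/9 = -182/3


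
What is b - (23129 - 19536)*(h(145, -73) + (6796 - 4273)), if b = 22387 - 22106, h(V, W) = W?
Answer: -8802569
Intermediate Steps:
b = 281
b - (23129 - 19536)*(h(145, -73) + (6796 - 4273)) = 281 - (23129 - 19536)*(-73 + (6796 - 4273)) = 281 - 3593*(-73 + 2523) = 281 - 3593*2450 = 281 - 1*8802850 = 281 - 8802850 = -8802569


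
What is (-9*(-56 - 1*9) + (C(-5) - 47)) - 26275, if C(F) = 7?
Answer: -25730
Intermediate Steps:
(-9*(-56 - 1*9) + (C(-5) - 47)) - 26275 = (-9*(-56 - 1*9) + (7 - 47)) - 26275 = (-9*(-56 - 9) - 40) - 26275 = (-9*(-65) - 40) - 26275 = (585 - 40) - 26275 = 545 - 26275 = -25730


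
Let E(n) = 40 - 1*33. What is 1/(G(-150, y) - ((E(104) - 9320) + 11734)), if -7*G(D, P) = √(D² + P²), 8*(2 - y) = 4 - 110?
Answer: -1898064/4594849223 + 28*√363721/4594849223 ≈ -0.00040941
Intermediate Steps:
E(n) = 7 (E(n) = 40 - 33 = 7)
y = 61/4 (y = 2 - (4 - 110)/8 = 2 - ⅛*(-106) = 2 + 53/4 = 61/4 ≈ 15.250)
G(D, P) = -√(D² + P²)/7
1/(G(-150, y) - ((E(104) - 9320) + 11734)) = 1/(-√((-150)² + (61/4)²)/7 - ((7 - 9320) + 11734)) = 1/(-√(22500 + 3721/16)/7 - (-9313 + 11734)) = 1/(-√363721/28 - 1*2421) = 1/(-√363721/28 - 2421) = 1/(-2421 - √363721/28)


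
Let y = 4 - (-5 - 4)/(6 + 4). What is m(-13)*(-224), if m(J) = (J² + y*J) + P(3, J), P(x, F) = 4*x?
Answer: -131376/5 ≈ -26275.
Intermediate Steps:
y = 49/10 (y = 4 - (-9)/10 = 4 - 1*(-9/10) = 4 + 9/10 = 49/10 ≈ 4.9000)
m(J) = 12 + J² + 49*J/10 (m(J) = (J² + 49*J/10) + 4*3 = (J² + 49*J/10) + 12 = 12 + J² + 49*J/10)
m(-13)*(-224) = (12 + (-13)² + (49/10)*(-13))*(-224) = (12 + 169 - 637/10)*(-224) = (1173/10)*(-224) = -131376/5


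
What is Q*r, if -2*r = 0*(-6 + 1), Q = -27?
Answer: 0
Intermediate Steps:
r = 0 (r = -0*(-6 + 1) = -0*(-5) = -½*0 = 0)
Q*r = -27*0 = 0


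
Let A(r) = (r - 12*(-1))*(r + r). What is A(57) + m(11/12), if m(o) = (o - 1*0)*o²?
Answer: 13593779/1728 ≈ 7866.8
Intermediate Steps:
A(r) = 2*r*(12 + r) (A(r) = (r + 12)*(2*r) = (12 + r)*(2*r) = 2*r*(12 + r))
m(o) = o³ (m(o) = (o + 0)*o² = o*o² = o³)
A(57) + m(11/12) = 2*57*(12 + 57) + (11/12)³ = 2*57*69 + (11*(1/12))³ = 7866 + (11/12)³ = 7866 + 1331/1728 = 13593779/1728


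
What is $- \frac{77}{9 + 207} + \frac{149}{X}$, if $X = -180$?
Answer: $- \frac{1279}{1080} \approx -1.1843$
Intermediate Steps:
$- \frac{77}{9 + 207} + \frac{149}{X} = - \frac{77}{9 + 207} + \frac{149}{-180} = - \frac{77}{216} + 149 \left(- \frac{1}{180}\right) = \left(-77\right) \frac{1}{216} - \frac{149}{180} = - \frac{77}{216} - \frac{149}{180} = - \frac{1279}{1080}$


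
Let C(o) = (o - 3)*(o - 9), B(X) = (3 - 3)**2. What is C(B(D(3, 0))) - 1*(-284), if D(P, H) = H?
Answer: 311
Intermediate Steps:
B(X) = 0 (B(X) = 0**2 = 0)
C(o) = (-9 + o)*(-3 + o) (C(o) = (-3 + o)*(-9 + o) = (-9 + o)*(-3 + o))
C(B(D(3, 0))) - 1*(-284) = (27 + 0**2 - 12*0) - 1*(-284) = (27 + 0 + 0) + 284 = 27 + 284 = 311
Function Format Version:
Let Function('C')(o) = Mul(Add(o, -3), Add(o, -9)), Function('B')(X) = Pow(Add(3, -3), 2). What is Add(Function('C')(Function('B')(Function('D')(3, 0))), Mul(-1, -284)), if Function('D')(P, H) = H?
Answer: 311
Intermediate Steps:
Function('B')(X) = 0 (Function('B')(X) = Pow(0, 2) = 0)
Function('C')(o) = Mul(Add(-9, o), Add(-3, o)) (Function('C')(o) = Mul(Add(-3, o), Add(-9, o)) = Mul(Add(-9, o), Add(-3, o)))
Add(Function('C')(Function('B')(Function('D')(3, 0))), Mul(-1, -284)) = Add(Add(27, Pow(0, 2), Mul(-12, 0)), Mul(-1, -284)) = Add(Add(27, 0, 0), 284) = Add(27, 284) = 311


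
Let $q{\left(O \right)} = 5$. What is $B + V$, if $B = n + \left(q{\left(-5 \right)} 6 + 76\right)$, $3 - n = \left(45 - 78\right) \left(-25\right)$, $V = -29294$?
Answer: $-30010$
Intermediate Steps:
$n = -822$ ($n = 3 - \left(45 - 78\right) \left(-25\right) = 3 - \left(-33\right) \left(-25\right) = 3 - 825 = -822$)
$B = -716$ ($B = -822 + \left(5 \cdot 6 + 76\right) = -822 + \left(30 + 76\right) = -822 + 106 = -716$)
$B + V = -716 - 29294 = -30010$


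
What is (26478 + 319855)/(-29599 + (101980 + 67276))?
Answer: 346333/139657 ≈ 2.4799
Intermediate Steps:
(26478 + 319855)/(-29599 + (101980 + 67276)) = 346333/(-29599 + 169256) = 346333/139657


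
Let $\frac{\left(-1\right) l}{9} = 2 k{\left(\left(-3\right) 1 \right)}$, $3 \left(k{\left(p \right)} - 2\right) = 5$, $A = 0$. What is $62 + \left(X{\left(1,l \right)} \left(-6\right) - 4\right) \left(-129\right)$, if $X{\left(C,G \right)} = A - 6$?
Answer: $-4066$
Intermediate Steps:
$k{\left(p \right)} = \frac{11}{3}$ ($k{\left(p \right)} = 2 + \frac{1}{3} \cdot 5 = 2 + \frac{5}{3} = \frac{11}{3}$)
$l = -66$ ($l = - 9 \cdot 2 \cdot \frac{11}{3} = \left(-9\right) \frac{22}{3} = -66$)
$X{\left(C,G \right)} = -6$ ($X{\left(C,G \right)} = 0 - 6 = -6$)
$62 + \left(X{\left(1,l \right)} \left(-6\right) - 4\right) \left(-129\right) = 62 + \left(\left(-6\right) \left(-6\right) - 4\right) \left(-129\right) = 62 + \left(36 - 4\right) \left(-129\right) = 62 + 32 \left(-129\right) = 62 - 4128 = -4066$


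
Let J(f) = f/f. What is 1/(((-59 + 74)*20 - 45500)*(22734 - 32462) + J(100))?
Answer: 1/439705601 ≈ 2.2742e-9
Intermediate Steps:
J(f) = 1
1/(((-59 + 74)*20 - 45500)*(22734 - 32462) + J(100)) = 1/(((-59 + 74)*20 - 45500)*(22734 - 32462) + 1) = 1/((15*20 - 45500)*(-9728) + 1) = 1/((300 - 45500)*(-9728) + 1) = 1/(-45200*(-9728) + 1) = 1/(439705600 + 1) = 1/439705601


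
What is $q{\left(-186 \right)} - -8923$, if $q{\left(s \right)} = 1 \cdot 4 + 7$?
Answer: $8934$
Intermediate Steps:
$q{\left(s \right)} = 11$ ($q{\left(s \right)} = 4 + 7 = 11$)
$q{\left(-186 \right)} - -8923 = 11 - -8923 = 11 + 8923 = 8934$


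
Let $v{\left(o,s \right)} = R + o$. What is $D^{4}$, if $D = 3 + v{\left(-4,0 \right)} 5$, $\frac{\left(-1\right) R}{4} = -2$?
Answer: $279841$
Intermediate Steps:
$R = 8$ ($R = \left(-4\right) \left(-2\right) = 8$)
$v{\left(o,s \right)} = 8 + o$
$D = 23$ ($D = 3 + \left(8 - 4\right) 5 = 3 + 4 \cdot 5 = 3 + 20 = 23$)
$D^{4} = 23^{4} = 279841$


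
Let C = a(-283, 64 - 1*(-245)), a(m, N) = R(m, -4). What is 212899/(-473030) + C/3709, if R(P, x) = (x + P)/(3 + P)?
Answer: -3156630141/7017873080 ≈ -0.44980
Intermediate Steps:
R(P, x) = (P + x)/(3 + P)
a(m, N) = (-4 + m)/(3 + m) (a(m, N) = (m - 4)/(3 + m) = (-4 + m)/(3 + m))
C = 41/40 (C = (-4 - 283)/(3 - 283) = -287/(-280) = -1/280*(-287) = 41/40 ≈ 1.0250)
212899/(-473030) + C/3709 = 212899/(-473030) + (41/40)/3709 = 212899*(-1/473030) + (41/40)*(1/3709) = -212899/473030 + 41/148360 = -3156630141/7017873080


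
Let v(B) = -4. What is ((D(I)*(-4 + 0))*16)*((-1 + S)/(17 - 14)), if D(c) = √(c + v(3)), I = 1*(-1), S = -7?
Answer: 512*I*√5/3 ≈ 381.62*I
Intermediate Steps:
I = -1
D(c) = √(-4 + c) (D(c) = √(c - 4) = √(-4 + c))
((D(I)*(-4 + 0))*16)*((-1 + S)/(17 - 14)) = ((√(-4 - 1)*(-4 + 0))*16)*((-1 - 7)/(17 - 14)) = ((√(-5)*(-4))*16)*(-8/3) = (((I*√5)*(-4))*16)*(-8*⅓) = (-4*I*√5*16)*(-8/3) = -64*I*√5*(-8/3) = 512*I*√5/3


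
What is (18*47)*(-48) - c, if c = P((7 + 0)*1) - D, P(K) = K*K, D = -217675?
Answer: -258332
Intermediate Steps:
P(K) = K²
c = 217724 (c = ((7 + 0)*1)² - 1*(-217675) = (7*1)² + 217675 = 7² + 217675 = 49 + 217675 = 217724)
(18*47)*(-48) - c = (18*47)*(-48) - 1*217724 = 846*(-48) - 217724 = -40608 - 217724 = -258332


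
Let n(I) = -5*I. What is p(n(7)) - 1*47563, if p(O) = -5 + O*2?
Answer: -47638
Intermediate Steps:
p(O) = -5 + 2*O
p(n(7)) - 1*47563 = (-5 + 2*(-5*7)) - 1*47563 = (-5 + 2*(-35)) - 47563 = (-5 - 70) - 47563 = -75 - 47563 = -47638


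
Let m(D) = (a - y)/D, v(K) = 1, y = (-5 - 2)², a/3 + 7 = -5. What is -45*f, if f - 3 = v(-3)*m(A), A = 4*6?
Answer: 195/8 ≈ 24.375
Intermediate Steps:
a = -36 (a = -21 + 3*(-5) = -21 - 15 = -36)
y = 49 (y = (-7)² = 49)
A = 24
m(D) = -85/D (m(D) = (-36 - 1*49)/D = (-36 - 49)/D = -85/D)
f = -13/24 (f = 3 + 1*(-85/24) = 3 - 85/24 = -13/24 ≈ -0.54167)
-45*f = -45*(-13/24) = 195/8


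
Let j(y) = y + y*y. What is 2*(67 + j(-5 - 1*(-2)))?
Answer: 146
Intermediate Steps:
j(y) = y + y²
2*(67 + j(-5 - 1*(-2))) = 2*(67 + (-5 - 1*(-2))*(1 + (-5 - 1*(-2)))) = 2*(67 + (-5 + 2)*(1 + (-5 + 2))) = 2*(67 - 3*(1 - 3)) = 2*(67 - 3*(-2)) = 2*(67 + 6) = 2*73 = 146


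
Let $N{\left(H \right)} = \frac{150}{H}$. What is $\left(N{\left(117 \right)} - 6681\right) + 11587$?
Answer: $\frac{191384}{39} \approx 4907.3$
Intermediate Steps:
$\left(N{\left(117 \right)} - 6681\right) + 11587 = \left(\frac{150}{117} - 6681\right) + 11587 = \left(150 \cdot \frac{1}{117} - 6681\right) + 11587 = \left(\frac{50}{39} - 6681\right) + 11587 = - \frac{260509}{39} + 11587 = \frac{191384}{39}$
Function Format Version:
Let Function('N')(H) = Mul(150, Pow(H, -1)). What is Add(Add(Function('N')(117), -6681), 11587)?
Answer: Rational(191384, 39) ≈ 4907.3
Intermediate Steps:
Add(Add(Function('N')(117), -6681), 11587) = Add(Add(Mul(150, Pow(117, -1)), -6681), 11587) = Add(Add(Mul(150, Rational(1, 117)), -6681), 11587) = Add(Add(Rational(50, 39), -6681), 11587) = Add(Rational(-260509, 39), 11587) = Rational(191384, 39)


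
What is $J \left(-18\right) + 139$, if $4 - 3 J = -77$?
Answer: $-347$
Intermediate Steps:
$J = 27$ ($J = \frac{4}{3} - - \frac{77}{3} = \frac{4}{3} + \frac{77}{3} = 27$)
$J \left(-18\right) + 139 = 27 \left(-18\right) + 139 = -486 + 139 = -347$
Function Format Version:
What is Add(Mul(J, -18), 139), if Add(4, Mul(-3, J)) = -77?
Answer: -347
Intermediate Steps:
J = 27 (J = Add(Rational(4, 3), Mul(Rational(-1, 3), -77)) = Add(Rational(4, 3), Rational(77, 3)) = 27)
Add(Mul(J, -18), 139) = Add(Mul(27, -18), 139) = Add(-486, 139) = -347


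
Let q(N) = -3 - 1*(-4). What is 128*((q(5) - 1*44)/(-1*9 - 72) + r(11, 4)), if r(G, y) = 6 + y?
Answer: 109184/81 ≈ 1348.0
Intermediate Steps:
q(N) = 1 (q(N) = -3 + 4 = 1)
128*((q(5) - 1*44)/(-1*9 - 72) + r(11, 4)) = 128*((1 - 1*44)/(-1*9 - 72) + (6 + 4)) = 128*((1 - 44)/(-9 - 72) + 10) = 128*(-43/(-81) + 10) = 128*(-43*(-1/81) + 10) = 128*(43/81 + 10) = 128*(853/81) = 109184/81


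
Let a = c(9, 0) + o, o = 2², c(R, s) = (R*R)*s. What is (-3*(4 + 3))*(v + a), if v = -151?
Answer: 3087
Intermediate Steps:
c(R, s) = s*R² (c(R, s) = R²*s = s*R²)
o = 4
a = 4 (a = 0*9² + 4 = 0*81 + 4 = 0 + 4 = 4)
(-3*(4 + 3))*(v + a) = (-3*(4 + 3))*(-151 + 4) = -3*7*(-147) = -21*(-147) = 3087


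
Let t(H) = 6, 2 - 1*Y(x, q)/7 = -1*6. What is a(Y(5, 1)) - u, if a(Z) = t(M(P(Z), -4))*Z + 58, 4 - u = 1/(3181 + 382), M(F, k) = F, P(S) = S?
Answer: 1389571/3563 ≈ 390.00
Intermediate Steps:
Y(x, q) = 56 (Y(x, q) = 14 - (-7)*6 = 14 - 7*(-6) = 14 + 42 = 56)
u = 14251/3563 (u = 4 - 1/(3181 + 382) = 4 - 1/3563 = 14251/3563 ≈ 3.9997)
a(Z) = 58 + 6*Z (a(Z) = 6*Z + 58 = 58 + 6*Z)
a(Y(5, 1)) - u = (58 + 6*56) - 1*14251/3563 = (58 + 336) - 14251/3563 = 394 - 14251/3563 = 1389571/3563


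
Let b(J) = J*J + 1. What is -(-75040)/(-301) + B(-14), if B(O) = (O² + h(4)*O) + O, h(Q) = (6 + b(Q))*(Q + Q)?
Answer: -113662/43 ≈ -2643.3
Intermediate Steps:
b(J) = 1 + J² (b(J) = J² + 1 = 1 + J²)
h(Q) = 2*Q*(7 + Q²) (h(Q) = (6 + (1 + Q²))*(Q + Q) = (7 + Q²)*(2*Q) = 2*Q*(7 + Q²))
B(O) = O² + 185*O (B(O) = (O² + (2*4*(7 + 4²))*O) + O = (O² + (2*4*(7 + 16))*O) + O = (O² + (2*4*23)*O) + O = (O² + 184*O) + O = O² + 185*O)
-(-75040)/(-301) + B(-14) = -(-75040)/(-301) - 14*(185 - 14) = -(-75040)*(-1)/301 - 14*171 = -469*160/301 - 2394 = -10720/43 - 2394 = -113662/43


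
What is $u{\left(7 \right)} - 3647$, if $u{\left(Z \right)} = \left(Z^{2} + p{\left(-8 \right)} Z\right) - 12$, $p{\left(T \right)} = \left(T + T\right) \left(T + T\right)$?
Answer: $-1818$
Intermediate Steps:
$p{\left(T \right)} = 4 T^{2}$ ($p{\left(T \right)} = 2 T 2 T = 4 T^{2}$)
$u{\left(Z \right)} = -12 + Z^{2} + 256 Z$ ($u{\left(Z \right)} = \left(Z^{2} + 4 \left(-8\right)^{2} Z\right) - 12 = \left(Z^{2} + 4 \cdot 64 Z\right) - 12 = \left(Z^{2} + 256 Z\right) - 12 = -12 + Z^{2} + 256 Z$)
$u{\left(7 \right)} - 3647 = \left(-12 + 7^{2} + 256 \cdot 7\right) - 3647 = \left(-12 + 49 + 1792\right) - 3647 = 1829 - 3647 = -1818$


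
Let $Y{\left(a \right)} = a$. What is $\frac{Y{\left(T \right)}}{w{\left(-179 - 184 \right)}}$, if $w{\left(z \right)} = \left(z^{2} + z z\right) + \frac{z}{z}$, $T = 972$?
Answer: $\frac{972}{263539} \approx 0.0036883$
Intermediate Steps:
$w{\left(z \right)} = 1 + 2 z^{2}$ ($w{\left(z \right)} = \left(z^{2} + z^{2}\right) + 1 = 2 z^{2} + 1 = 1 + 2 z^{2}$)
$\frac{Y{\left(T \right)}}{w{\left(-179 - 184 \right)}} = \frac{972}{1 + 2 \left(-179 - 184\right)^{2}} = \frac{972}{1 + 2 \left(-363\right)^{2}} = \frac{972}{1 + 2 \cdot 131769} = \frac{972}{1 + 263538} = \frac{972}{263539}$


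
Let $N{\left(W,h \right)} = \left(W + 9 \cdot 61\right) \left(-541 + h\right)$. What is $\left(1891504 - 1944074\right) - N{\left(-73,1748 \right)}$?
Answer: $-627102$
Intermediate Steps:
$N{\left(W,h \right)} = \left(-541 + h\right) \left(549 + W\right)$ ($N{\left(W,h \right)} = \left(W + 549\right) \left(-541 + h\right) = \left(549 + W\right) \left(-541 + h\right) = \left(-541 + h\right) \left(549 + W\right)$)
$\left(1891504 - 1944074\right) - N{\left(-73,1748 \right)} = \left(1891504 - 1944074\right) - \left(-297009 - -39493 + 549 \cdot 1748 - 127604\right) = -52570 - \left(-297009 + 39493 + 959652 - 127604\right) = -52570 - 574532 = -627102$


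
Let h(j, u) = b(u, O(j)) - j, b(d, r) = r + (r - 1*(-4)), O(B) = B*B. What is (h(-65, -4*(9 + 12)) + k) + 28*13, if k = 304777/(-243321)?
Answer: 2161115666/243321 ≈ 8881.8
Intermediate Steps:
O(B) = B²
b(d, r) = 4 + 2*r (b(d, r) = r + (r + 4) = r + (4 + r) = 4 + 2*r)
k = -304777/243321 (k = 304777*(-1/243321) = -304777/243321 ≈ -1.2526)
h(j, u) = 4 - j + 2*j² (h(j, u) = (4 + 2*j²) - j = 4 - j + 2*j²)
(h(-65, -4*(9 + 12)) + k) + 28*13 = ((4 - 1*(-65) + 2*(-65)²) - 304777/243321) + 28*13 = ((4 + 65 + 2*4225) - 304777/243321) + 364 = ((4 + 65 + 8450) - 304777/243321) + 364 = (8519 - 304777/243321) + 364 = 2072546822/243321 + 364 = 2161115666/243321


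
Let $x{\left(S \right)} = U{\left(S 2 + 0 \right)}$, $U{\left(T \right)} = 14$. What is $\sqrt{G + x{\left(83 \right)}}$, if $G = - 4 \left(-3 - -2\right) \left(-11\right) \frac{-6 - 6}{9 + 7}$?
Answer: $\sqrt{47} \approx 6.8557$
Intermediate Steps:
$x{\left(S \right)} = 14$
$G = 33$ ($G = - 4 \left(-3 + 2\right) \left(-11\right) \left(- \frac{12}{16}\right) = - 4 \left(-1\right) \left(-11\right) \left(\left(-12\right) \frac{1}{16}\right) = - 4 \cdot 11 \left(- \frac{3}{4}\right) = \left(-4\right) \left(- \frac{33}{4}\right) = 33$)
$\sqrt{G + x{\left(83 \right)}} = \sqrt{33 + 14} = \sqrt{47}$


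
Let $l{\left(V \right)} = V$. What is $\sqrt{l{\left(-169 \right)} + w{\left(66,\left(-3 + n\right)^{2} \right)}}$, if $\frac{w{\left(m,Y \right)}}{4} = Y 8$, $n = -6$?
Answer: $\sqrt{2423} \approx 49.224$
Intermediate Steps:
$w{\left(m,Y \right)} = 32 Y$ ($w{\left(m,Y \right)} = 4 Y 8 = 4 \cdot 8 Y = 32 Y$)
$\sqrt{l{\left(-169 \right)} + w{\left(66,\left(-3 + n\right)^{2} \right)}} = \sqrt{-169 + 32 \left(-3 - 6\right)^{2}} = \sqrt{-169 + 32 \left(-9\right)^{2}} = \sqrt{-169 + 32 \cdot 81} = \sqrt{-169 + 2592} = \sqrt{2423}$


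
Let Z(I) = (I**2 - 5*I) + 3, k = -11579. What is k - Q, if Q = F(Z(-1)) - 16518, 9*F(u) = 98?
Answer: 44353/9 ≈ 4928.1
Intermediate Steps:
Z(I) = 3 + I**2 - 5*I
F(u) = 98/9 (F(u) = (1/9)*98 = 98/9)
Q = -148564/9 (Q = 98/9 - 16518 = -148564/9 ≈ -16507.)
k - Q = -11579 - 1*(-148564/9) = -11579 + 148564/9 = 44353/9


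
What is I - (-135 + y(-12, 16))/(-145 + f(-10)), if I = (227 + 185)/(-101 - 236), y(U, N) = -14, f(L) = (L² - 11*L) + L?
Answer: 27553/18535 ≈ 1.4865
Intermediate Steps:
f(L) = L² - 10*L
I = -412/337 (I = 412/(-337) = 412*(-1/337) = -412/337 ≈ -1.2226)
I - (-135 + y(-12, 16))/(-145 + f(-10)) = -412/337 - (-135 - 14)/(-145 - 10*(-10 - 10)) = -412/337 - (-149)/(-145 - 10*(-20)) = -412/337 - (-149)/(-145 + 200) = -412/337 - (-149)/55 = -412/337 - 1*(-149/55) = -412/337 + 149/55 = 27553/18535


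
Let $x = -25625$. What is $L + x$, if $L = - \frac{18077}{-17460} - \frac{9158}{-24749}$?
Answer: $- \frac{11072404676147}{432117540} \approx -25624.0$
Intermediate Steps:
$L = \frac{607286353}{432117540}$ ($L = \left(-18077\right) \left(- \frac{1}{17460}\right) - - \frac{9158}{24749} = \frac{18077}{17460} + \frac{9158}{24749} = \frac{607286353}{432117540} \approx 1.4054$)
$L + x = \frac{607286353}{432117540} - 25625 = - \frac{11072404676147}{432117540}$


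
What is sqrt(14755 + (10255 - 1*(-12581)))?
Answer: sqrt(37591) ≈ 193.88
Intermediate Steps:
sqrt(14755 + (10255 - 1*(-12581))) = sqrt(14755 + (10255 + 12581)) = sqrt(14755 + 22836) = sqrt(37591)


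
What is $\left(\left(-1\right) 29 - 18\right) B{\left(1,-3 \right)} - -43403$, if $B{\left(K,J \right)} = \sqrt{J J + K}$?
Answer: $43403 - 47 \sqrt{10} \approx 43254.0$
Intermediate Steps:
$B{\left(K,J \right)} = \sqrt{K + J^{2}}$ ($B{\left(K,J \right)} = \sqrt{J^{2} + K} = \sqrt{K + J^{2}}$)
$\left(\left(-1\right) 29 - 18\right) B{\left(1,-3 \right)} - -43403 = \left(\left(-1\right) 29 - 18\right) \sqrt{1 + \left(-3\right)^{2}} - -43403 = \left(-29 - 18\right) \sqrt{1 + 9} + 43403 = - 47 \sqrt{10} + 43403 = 43403 - 47 \sqrt{10}$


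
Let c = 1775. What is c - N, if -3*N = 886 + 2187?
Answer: 8398/3 ≈ 2799.3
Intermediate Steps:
N = -3073/3 (N = -(886 + 2187)/3 = -1/3*3073 = -3073/3 ≈ -1024.3)
c - N = 1775 - 1*(-3073/3) = 1775 + 3073/3 = 8398/3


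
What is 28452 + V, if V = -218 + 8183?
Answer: 36417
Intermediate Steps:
V = 7965
28452 + V = 28452 + 7965 = 36417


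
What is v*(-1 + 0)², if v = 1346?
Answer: 1346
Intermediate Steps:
v*(-1 + 0)² = 1346*(-1 + 0)² = 1346*(-1)² = 1346*1 = 1346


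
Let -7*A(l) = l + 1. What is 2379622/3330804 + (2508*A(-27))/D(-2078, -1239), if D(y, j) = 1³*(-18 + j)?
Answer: -32709462209/4884624066 ≈ -6.6964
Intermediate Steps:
D(y, j) = -18 + j (D(y, j) = 1*(-18 + j) = -18 + j)
A(l) = -⅐ - l/7 (A(l) = -(l + 1)/7 = -(1 + l)/7 = -⅐ - l/7)
2379622/3330804 + (2508*A(-27))/D(-2078, -1239) = 2379622/3330804 + (2508*(-⅐ - ⅐*(-27)))/(-18 - 1239) = 2379622*(1/3330804) + (2508*(-⅐ + 27/7))/(-1257) = 1189811/1665402 + (2508*(26/7))*(-1/1257) = 1189811/1665402 + (65208/7)*(-1/1257) = 1189811/1665402 - 21736/2933 = -32709462209/4884624066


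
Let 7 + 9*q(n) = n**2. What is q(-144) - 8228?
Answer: -53323/9 ≈ -5924.8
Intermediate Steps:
q(n) = -7/9 + n**2/9
q(-144) - 8228 = (-7/9 + (1/9)*(-144)**2) - 8228 = (-7/9 + (1/9)*20736) - 8228 = (-7/9 + 2304) - 8228 = 20729/9 - 8228 = -53323/9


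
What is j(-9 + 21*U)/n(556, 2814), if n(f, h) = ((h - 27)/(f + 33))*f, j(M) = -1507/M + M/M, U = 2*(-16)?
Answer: 322183/263814633 ≈ 0.0012212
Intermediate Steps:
U = -32
j(M) = 1 - 1507/M (j(M) = -1507/M + 1 = 1 - 1507/M)
n(f, h) = f*(-27 + h)/(33 + f) (n(f, h) = ((-27 + h)/(33 + f))*f = f*(-27 + h)/(33 + f))
j(-9 + 21*U)/n(556, 2814) = ((-1507 + (-9 + 21*(-32)))/(-9 + 21*(-32)))/((556*(-27 + 2814)/(33 + 556))) = ((-1507 + (-9 - 672))/(-9 - 672))/((556*2787/589)) = ((-1507 - 681)/(-681))/((556*(1/589)*2787)) = (-1/681*(-2188))/(1549572/589) = (2188/681)*(589/1549572) = 322183/263814633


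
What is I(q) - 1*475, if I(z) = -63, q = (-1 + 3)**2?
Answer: -538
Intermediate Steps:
q = 4 (q = 2**2 = 4)
I(q) - 1*475 = -63 - 1*475 = -63 - 475 = -538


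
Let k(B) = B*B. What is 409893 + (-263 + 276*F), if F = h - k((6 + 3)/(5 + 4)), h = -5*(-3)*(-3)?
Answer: 396934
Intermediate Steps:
k(B) = B²
h = -45 (h = 15*(-3) = -45)
F = -46 (F = -45 - ((6 + 3)/(5 + 4))² = -45 - (9/9)² = -45 - (9*(⅑))² = -45 - 1*1² = -45 - 1*1 = -45 - 1 = -46)
409893 + (-263 + 276*F) = 409893 + (-263 + 276*(-46)) = 409893 + (-263 - 12696) = 409893 - 12959 = 396934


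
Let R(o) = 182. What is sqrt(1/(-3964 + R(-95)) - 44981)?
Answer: I*sqrt(643386816826)/3782 ≈ 212.09*I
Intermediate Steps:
sqrt(1/(-3964 + R(-95)) - 44981) = sqrt(1/(-3964 + 182) - 44981) = sqrt(1/(-3782) - 44981) = sqrt(-1/3782 - 44981) = sqrt(-170118143/3782) = I*sqrt(643386816826)/3782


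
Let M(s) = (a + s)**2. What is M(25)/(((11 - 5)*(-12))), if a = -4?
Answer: -49/8 ≈ -6.1250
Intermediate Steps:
M(s) = (-4 + s)**2
M(25)/(((11 - 5)*(-12))) = (-4 + 25)**2/(((11 - 5)*(-12))) = 21**2/((6*(-12))) = 441/(-72) = 441*(-1/72) = -49/8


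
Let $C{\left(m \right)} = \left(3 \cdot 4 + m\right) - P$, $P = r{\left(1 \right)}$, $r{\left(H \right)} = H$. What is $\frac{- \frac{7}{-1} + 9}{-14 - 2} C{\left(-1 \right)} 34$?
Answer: $-340$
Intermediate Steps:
$P = 1$
$C{\left(m \right)} = 11 + m$ ($C{\left(m \right)} = \left(3 \cdot 4 + m\right) - 1 = \left(12 + m\right) - 1 = 11 + m$)
$\frac{- \frac{7}{-1} + 9}{-14 - 2} C{\left(-1 \right)} 34 = \frac{- \frac{7}{-1} + 9}{-14 - 2} \left(11 - 1\right) 34 = \frac{\left(-7\right) \left(-1\right) + 9}{-16} \cdot 10 \cdot 34 = \left(7 + 9\right) \left(- \frac{1}{16}\right) 10 \cdot 34 = 16 \left(- \frac{1}{16}\right) 10 \cdot 34 = \left(-1\right) 10 \cdot 34 = \left(-10\right) 34 = -340$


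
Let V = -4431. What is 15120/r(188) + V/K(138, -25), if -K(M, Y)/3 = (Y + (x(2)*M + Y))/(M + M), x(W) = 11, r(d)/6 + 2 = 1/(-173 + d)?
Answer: -10917123/10643 ≈ -1025.8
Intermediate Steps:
r(d) = -12 + 6/(-173 + d)
K(M, Y) = -3*(2*Y + 11*M)/(2*M) (K(M, Y) = -3*(Y + (11*M + Y))/(M + M) = -3*(Y + (Y + 11*M))/(2*M) = -3*(2*Y + 11*M)*1/(2*M) = -3*(2*Y + 11*M)/(2*M))
15120/r(188) + V/K(138, -25) = 15120/((6*(347 - 2*188)/(-173 + 188))) - 4431/(-33/2 - 3*(-25)/138) = 15120/((6*(347 - 376)/15)) - 4431/(-33/2 - 3*(-25)*1/138) = 15120/((6*(1/15)*(-29))) - 4431/(-33/2 + 25/46) = 15120/(-58/5) - 4431/(-367/23) = 15120*(-5/58) - 4431*(-23/367) = -37800/29 + 101913/367 = -10917123/10643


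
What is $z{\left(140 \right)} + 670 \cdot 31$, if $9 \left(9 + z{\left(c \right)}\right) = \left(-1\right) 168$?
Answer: $\frac{62227}{3} \approx 20742.0$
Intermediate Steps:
$z{\left(c \right)} = - \frac{83}{3}$ ($z{\left(c \right)} = -9 + \frac{\left(-1\right) 168}{9} = -9 + \frac{1}{9} \left(-168\right) = -9 - \frac{56}{3} = - \frac{83}{3}$)
$z{\left(140 \right)} + 670 \cdot 31 = - \frac{83}{3} + 670 \cdot 31 = - \frac{83}{3} + 20770 = \frac{62227}{3}$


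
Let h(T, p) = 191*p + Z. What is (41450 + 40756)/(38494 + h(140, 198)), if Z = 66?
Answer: 41103/38189 ≈ 1.0763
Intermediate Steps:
h(T, p) = 66 + 191*p (h(T, p) = 191*p + 66 = 66 + 191*p)
(41450 + 40756)/(38494 + h(140, 198)) = (41450 + 40756)/(38494 + (66 + 191*198)) = 82206/(38494 + (66 + 37818)) = 82206/(38494 + 37884) = 82206/76378 = 82206*(1/76378) = 41103/38189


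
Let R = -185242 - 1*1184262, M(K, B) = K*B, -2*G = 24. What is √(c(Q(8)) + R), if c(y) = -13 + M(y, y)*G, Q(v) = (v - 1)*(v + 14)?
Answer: I*√1654109 ≈ 1286.1*I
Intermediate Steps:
G = -12 (G = -½*24 = -12)
M(K, B) = B*K
R = -1369504 (R = -185242 - 1184262 = -1369504)
Q(v) = (-1 + v)*(14 + v)
c(y) = -13 - 12*y² (c(y) = -13 + (y*y)*(-12) = -13 + y²*(-12) = -13 - 12*y²)
√(c(Q(8)) + R) = √((-13 - 12*(-14 + 8² + 13*8)²) - 1369504) = √((-13 - 12*(-14 + 64 + 104)²) - 1369504) = √((-13 - 12*154²) - 1369504) = √((-13 - 12*23716) - 1369504) = √((-13 - 284592) - 1369504) = √(-284605 - 1369504) = √(-1654109) = I*√1654109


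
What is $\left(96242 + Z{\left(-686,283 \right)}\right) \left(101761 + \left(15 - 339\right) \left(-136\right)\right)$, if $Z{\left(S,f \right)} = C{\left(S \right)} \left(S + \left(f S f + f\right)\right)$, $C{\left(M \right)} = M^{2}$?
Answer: $-3770338885895607250$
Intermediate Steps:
$Z{\left(S,f \right)} = S^{2} \left(S + f + S f^{2}\right)$ ($Z{\left(S,f \right)} = S^{2} \left(S + \left(f S f + f\right)\right) = S^{2} \left(S + \left(S f f + f\right)\right) = S^{2} \left(S + \left(S f^{2} + f\right)\right) = S^{2} \left(S + \left(f + S f^{2}\right)\right) = S^{2} \left(S + f + S f^{2}\right)$)
$\left(96242 + Z{\left(-686,283 \right)}\right) \left(101761 + \left(15 - 339\right) \left(-136\right)\right) = \left(96242 + \left(-686\right)^{2} \left(-686 + 283 - 686 \cdot 283^{2}\right)\right) \left(101761 + \left(15 - 339\right) \left(-136\right)\right) = \left(96242 + 470596 \left(-686 + 283 - 54941054\right)\right) \left(101761 - -44064\right) = \left(96242 + 470596 \left(-686 + 283 - 54941054\right)\right) \left(101761 + 44064\right) = \left(96242 + 470596 \left(-54941457\right)\right) 145825 = \left(96242 - 25855229898372\right) 145825 = \left(-25855229802130\right) 145825 = -3770338885895607250$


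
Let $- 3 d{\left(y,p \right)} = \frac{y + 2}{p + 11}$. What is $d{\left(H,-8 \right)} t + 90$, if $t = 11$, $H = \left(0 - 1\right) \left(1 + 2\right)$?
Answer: $\frac{821}{9} \approx 91.222$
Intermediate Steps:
$H = -3$ ($H = \left(-1\right) 3 = -3$)
$d{\left(y,p \right)} = - \frac{2 + y}{3 \left(11 + p\right)}$ ($d{\left(y,p \right)} = - \frac{\left(y + 2\right) \frac{1}{p + 11}}{3} = - \frac{\left(2 + y\right) \frac{1}{11 + p}}{3} = - \frac{\frac{1}{11 + p} \left(2 + y\right)}{3} = - \frac{2 + y}{3 \left(11 + p\right)}$)
$d{\left(H,-8 \right)} t + 90 = \frac{-2 - -3}{3 \left(11 - 8\right)} 11 + 90 = \frac{-2 + 3}{3 \cdot 3} \cdot 11 + 90 = \frac{1}{3} \cdot \frac{1}{3} \cdot 1 \cdot 11 + 90 = \frac{1}{9} \cdot 11 + 90 = \frac{11}{9} + 90 = \frac{821}{9}$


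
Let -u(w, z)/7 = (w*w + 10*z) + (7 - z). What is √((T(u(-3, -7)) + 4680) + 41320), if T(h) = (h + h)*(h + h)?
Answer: 2*√119741 ≈ 692.07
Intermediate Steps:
u(w, z) = -49 - 63*z - 7*w² (u(w, z) = -7*((w*w + 10*z) + (7 - z)) = -7*((w² + 10*z) + (7 - z)) = -7*(7 + w² + 9*z) = -49 - 63*z - 7*w²)
T(h) = 4*h² (T(h) = (2*h)*(2*h) = 4*h²)
√((T(u(-3, -7)) + 4680) + 41320) = √((4*(-49 - 63*(-7) - 7*(-3)²)² + 4680) + 41320) = √((4*(-49 + 441 - 7*9)² + 4680) + 41320) = √((4*(-49 + 441 - 63)² + 4680) + 41320) = √((4*329² + 4680) + 41320) = √((4*108241 + 4680) + 41320) = √((432964 + 4680) + 41320) = √(437644 + 41320) = √478964 = 2*√119741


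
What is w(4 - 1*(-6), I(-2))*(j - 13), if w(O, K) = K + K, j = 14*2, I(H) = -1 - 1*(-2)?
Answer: 30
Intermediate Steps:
I(H) = 1 (I(H) = -1 + 2 = 1)
j = 28
w(O, K) = 2*K
w(4 - 1*(-6), I(-2))*(j - 13) = (2*1)*(28 - 13) = 2*15 = 30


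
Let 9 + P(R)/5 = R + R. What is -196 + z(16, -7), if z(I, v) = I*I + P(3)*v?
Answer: 165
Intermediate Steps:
P(R) = -45 + 10*R (P(R) = -45 + 5*(R + R) = -45 + 5*(2*R) = -45 + 10*R)
z(I, v) = I² - 15*v (z(I, v) = I*I + (-45 + 10*3)*v = I² + (-45 + 30)*v = I² - 15*v)
-196 + z(16, -7) = -196 + (16² - 15*(-7)) = -196 + (256 + 105) = -196 + 361 = 165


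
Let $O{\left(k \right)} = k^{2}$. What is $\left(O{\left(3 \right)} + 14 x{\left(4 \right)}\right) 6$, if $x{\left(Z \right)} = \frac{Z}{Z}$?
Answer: $138$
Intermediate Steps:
$x{\left(Z \right)} = 1$
$\left(O{\left(3 \right)} + 14 x{\left(4 \right)}\right) 6 = \left(3^{2} + 14 \cdot 1\right) 6 = \left(9 + 14\right) 6 = 23 \cdot 6 = 138$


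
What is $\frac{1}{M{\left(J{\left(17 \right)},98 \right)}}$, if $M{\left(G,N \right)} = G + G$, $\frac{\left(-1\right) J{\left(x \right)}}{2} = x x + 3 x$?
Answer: $- \frac{1}{1360} \approx -0.00073529$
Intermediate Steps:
$J{\left(x \right)} = - 6 x - 2 x^{2}$ ($J{\left(x \right)} = - 2 \left(x x + 3 x\right) = - 2 \left(x^{2} + 3 x\right) = - 6 x - 2 x^{2}$)
$M{\left(G,N \right)} = 2 G$
$\frac{1}{M{\left(J{\left(17 \right)},98 \right)}} = \frac{1}{2 \left(\left(-2\right) 17 \left(3 + 17\right)\right)} = \frac{1}{2 \left(\left(-2\right) 17 \cdot 20\right)} = \frac{1}{2 \left(-680\right)} = \frac{1}{-1360} = - \frac{1}{1360}$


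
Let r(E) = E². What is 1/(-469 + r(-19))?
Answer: -1/108 ≈ -0.0092593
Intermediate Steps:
1/(-469 + r(-19)) = 1/(-469 + (-19)²) = 1/(-469 + 361) = 1/(-108) = -1/108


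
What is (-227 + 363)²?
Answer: 18496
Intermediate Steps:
(-227 + 363)² = 136² = 18496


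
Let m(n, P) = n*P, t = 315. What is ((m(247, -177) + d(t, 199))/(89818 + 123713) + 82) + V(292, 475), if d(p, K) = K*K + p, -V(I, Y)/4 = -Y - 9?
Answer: 430901755/213531 ≈ 2018.0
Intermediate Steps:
m(n, P) = P*n
V(I, Y) = 36 + 4*Y (V(I, Y) = -4*(-Y - 9) = -4*(-9 - Y) = 36 + 4*Y)
d(p, K) = p + K² (d(p, K) = K² + p = p + K²)
((m(247, -177) + d(t, 199))/(89818 + 123713) + 82) + V(292, 475) = ((-177*247 + (315 + 199²))/(89818 + 123713) + 82) + (36 + 4*475) = ((-43719 + (315 + 39601))/213531 + 82) + (36 + 1900) = ((-43719 + 39916)*(1/213531) + 82) + 1936 = (-3803*1/213531 + 82) + 1936 = (-3803/213531 + 82) + 1936 = 17505739/213531 + 1936 = 430901755/213531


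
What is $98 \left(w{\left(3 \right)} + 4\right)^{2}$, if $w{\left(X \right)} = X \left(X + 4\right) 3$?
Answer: $439922$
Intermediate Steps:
$w{\left(X \right)} = 3 X \left(4 + X\right)$ ($w{\left(X \right)} = X \left(4 + X\right) 3 = 3 X \left(4 + X\right)$)
$98 \left(w{\left(3 \right)} + 4\right)^{2} = 98 \left(3 \cdot 3 \left(4 + 3\right) + 4\right)^{2} = 98 \left(3 \cdot 3 \cdot 7 + 4\right)^{2} = 98 \left(63 + 4\right)^{2} = 98 \cdot 67^{2} = 98 \cdot 4489 = 439922$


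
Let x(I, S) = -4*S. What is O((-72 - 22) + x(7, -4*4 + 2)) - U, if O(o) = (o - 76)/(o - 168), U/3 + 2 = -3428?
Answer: 1059927/103 ≈ 10291.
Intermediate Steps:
U = -10290 (U = -6 + 3*(-3428) = -6 - 10284 = -10290)
O(o) = (-76 + o)/(-168 + o)
O((-72 - 22) + x(7, -4*4 + 2)) - U = (-76 + ((-72 - 22) - 4*(-4*4 + 2)))/(-168 + ((-72 - 22) - 4*(-4*4 + 2))) - 1*(-10290) = (-76 + (-94 - 4*(-16 + 2)))/(-168 + (-94 - 4*(-16 + 2))) + 10290 = (-76 + (-94 - 4*(-14)))/(-168 + (-94 - 4*(-14))) + 10290 = (-76 + (-94 + 56))/(-168 + (-94 + 56)) + 10290 = (-76 - 38)/(-168 - 38) + 10290 = -114/(-206) + 10290 = -1/206*(-114) + 10290 = 57/103 + 10290 = 1059927/103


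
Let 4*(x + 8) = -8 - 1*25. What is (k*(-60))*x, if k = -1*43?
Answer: -41925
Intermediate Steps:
x = -65/4 (x = -8 + (-8 - 1*25)/4 = -8 + (-8 - 25)/4 = -8 + (1/4)*(-33) = -8 - 33/4 = -65/4 ≈ -16.250)
k = -43
(k*(-60))*x = -43*(-60)*(-65/4) = 2580*(-65/4) = -41925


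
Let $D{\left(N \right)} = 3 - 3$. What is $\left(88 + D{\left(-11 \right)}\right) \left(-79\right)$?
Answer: $-6952$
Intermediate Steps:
$D{\left(N \right)} = 0$ ($D{\left(N \right)} = 3 - 3 = 0$)
$\left(88 + D{\left(-11 \right)}\right) \left(-79\right) = \left(88 + 0\right) \left(-79\right) = 88 \left(-79\right) = -6952$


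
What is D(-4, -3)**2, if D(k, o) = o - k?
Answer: 1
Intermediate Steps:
D(-4, -3)**2 = (-3 - 1*(-4))**2 = (-3 + 4)**2 = 1**2 = 1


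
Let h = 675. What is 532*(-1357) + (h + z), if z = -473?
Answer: -721722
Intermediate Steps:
532*(-1357) + (h + z) = 532*(-1357) + (675 - 473) = -721924 + 202 = -721722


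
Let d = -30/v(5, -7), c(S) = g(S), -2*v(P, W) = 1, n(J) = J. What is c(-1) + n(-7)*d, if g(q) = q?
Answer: -421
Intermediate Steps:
v(P, W) = -½ (v(P, W) = -½*1 = -½)
c(S) = S
d = 60 (d = -30/(-½) = -30*(-2) = 60)
c(-1) + n(-7)*d = -1 - 7*60 = -1 - 420 = -421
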